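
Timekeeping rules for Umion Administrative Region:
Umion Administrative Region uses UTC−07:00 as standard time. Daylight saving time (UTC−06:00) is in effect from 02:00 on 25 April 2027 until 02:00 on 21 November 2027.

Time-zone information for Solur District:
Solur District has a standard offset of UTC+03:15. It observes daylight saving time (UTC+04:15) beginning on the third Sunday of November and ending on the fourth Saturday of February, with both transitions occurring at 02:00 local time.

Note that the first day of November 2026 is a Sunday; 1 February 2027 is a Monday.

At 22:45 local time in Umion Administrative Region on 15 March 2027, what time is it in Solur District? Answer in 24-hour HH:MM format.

09:00

15 March 2027 is outside the daylight-saving period (25 April – 21 November), so Umion Administrative Region is on standard time, UTC−07:00.
22:45 Umion Administrative Region + 7h = 05:45 UTC (rolling into the next day, 16 March 2027).
1 November 2026 is a Sunday, so the first Sunday is November 1 and the third is November 15.
1 February 2027 is a Monday, so the first Saturday is February 6 and the fourth is February 27.
At the standard offset (UTC+03:15), 05:45 UTC + 3h15m = 09:00 Solur District standard time.
The standard-time date in Solur District, 16 March 2027, does not fall between 15 November 2026 and 27 February 2027, so daylight saving is not in effect and Solur District is at UTC+03:15.
05:45 UTC + 3h15m = 09:00 Solur District.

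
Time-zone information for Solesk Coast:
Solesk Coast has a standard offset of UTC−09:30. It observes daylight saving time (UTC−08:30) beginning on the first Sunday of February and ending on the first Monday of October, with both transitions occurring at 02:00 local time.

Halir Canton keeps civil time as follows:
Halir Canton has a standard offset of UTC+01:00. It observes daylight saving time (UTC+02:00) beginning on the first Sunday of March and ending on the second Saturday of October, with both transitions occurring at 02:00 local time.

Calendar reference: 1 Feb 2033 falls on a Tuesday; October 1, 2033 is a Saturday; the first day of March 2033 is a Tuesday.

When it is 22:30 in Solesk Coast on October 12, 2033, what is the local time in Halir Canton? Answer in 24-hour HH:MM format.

09:00

1 February 2033 is a Tuesday, so the first Sunday is February 6.
1 October 2033 is a Saturday, so the first Monday is October 3.
October 12, 2033 does not fall between 6 February and 3 October, so daylight saving is not in effect and Solesk Coast is at UTC−09:30.
22:30 Solesk Coast + 9h30m = 08:00 UTC (rolling into the next day, 13 October 2033).
1 March 2033 is a Tuesday, so the first Sunday is March 6.
1 October 2033 is a Saturday, so the first Saturday is October 1 and the second is October 8.
At the standard offset (UTC+01:00), 08:00 UTC + 1h = 09:00 Halir Canton standard time.
Daylight saving runs 6 March – 8 October; the standard-time date in Halir Canton, October 13, 2033, is outside that window, so Halir Canton is on standard time at UTC+01:00.
08:00 UTC + 1h = 09:00 Halir Canton.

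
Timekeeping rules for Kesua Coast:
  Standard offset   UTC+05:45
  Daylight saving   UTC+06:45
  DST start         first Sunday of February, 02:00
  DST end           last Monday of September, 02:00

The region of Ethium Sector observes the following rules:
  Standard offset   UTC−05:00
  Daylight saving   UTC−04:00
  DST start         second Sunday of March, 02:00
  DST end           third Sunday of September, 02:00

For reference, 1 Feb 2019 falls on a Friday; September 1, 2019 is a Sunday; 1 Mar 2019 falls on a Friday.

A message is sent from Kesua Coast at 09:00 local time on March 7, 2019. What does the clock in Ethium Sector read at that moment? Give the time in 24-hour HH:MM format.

21:15

1 February 2019 is a Friday, so the first Sunday is February 3.
1 September 2019 is a Sunday, so Mondays fall on 2, 9, 16, 23, 30; the last is September 30.
Daylight saving runs 3 February – 30 September; March 7, 2019 is inside that window, so Kesua Coast is at UTC+06:45.
09:00 Kesua Coast − 6h45m = 02:15 UTC.
1 March 2019 is a Friday, so the first Sunday is March 3 and the second is March 10.
1 September 2019 is a Sunday, so the first Sunday is September 1 and the third is September 15.
At the standard offset (UTC−05:00), 02:15 UTC − 5h = 21:15 Ethium Sector standard time (rolling into the previous day, 6 March 2019).
The standard-time date in Ethium Sector, March 6, 2019, is outside the daylight-saving period (10 March – 15 September), so Ethium Sector is on standard time, UTC−05:00.
02:15 UTC − 5h = 21:15 Ethium Sector (rolling into the previous day, 6 March 2019).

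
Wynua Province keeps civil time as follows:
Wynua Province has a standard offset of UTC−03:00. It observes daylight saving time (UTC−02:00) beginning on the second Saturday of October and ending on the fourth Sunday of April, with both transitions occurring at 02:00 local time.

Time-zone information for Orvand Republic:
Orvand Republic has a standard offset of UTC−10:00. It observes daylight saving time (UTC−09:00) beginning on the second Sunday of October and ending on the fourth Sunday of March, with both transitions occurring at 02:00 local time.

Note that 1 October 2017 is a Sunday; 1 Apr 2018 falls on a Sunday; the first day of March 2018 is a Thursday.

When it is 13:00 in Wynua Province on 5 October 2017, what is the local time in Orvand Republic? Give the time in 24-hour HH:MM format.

1 October 2017 is a Sunday, so the first Saturday is October 7 and the second is October 14.
1 April 2018 is a Sunday, so the first Sunday is April 1 and the fourth is April 22.
5 October 2017 is outside the daylight-saving period (14 October 2017 – 22 April 2018), so Wynua Province is on standard time, UTC−03:00.
13:00 Wynua Province + 3h = 16:00 UTC.
1 October 2017 is a Sunday, so the first Sunday is October 1 and the second is October 8.
1 March 2018 is a Thursday, so the first Sunday is March 4 and the fourth is March 25.
At the standard offset (UTC−10:00), 16:00 UTC − 10h = 06:00 Orvand Republic standard time.
The standard-time date in Orvand Republic, 5 October 2017, does not fall between 8 October 2017 and 25 March 2018, so daylight saving is not in effect and Orvand Republic is at UTC−10:00.
16:00 UTC − 10h = 06:00 Orvand Republic.

06:00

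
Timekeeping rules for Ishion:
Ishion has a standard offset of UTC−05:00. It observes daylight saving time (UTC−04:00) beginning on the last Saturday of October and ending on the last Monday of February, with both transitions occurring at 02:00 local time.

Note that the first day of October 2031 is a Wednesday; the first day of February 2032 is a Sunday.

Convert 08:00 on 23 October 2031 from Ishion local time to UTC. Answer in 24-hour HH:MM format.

1 October 2031 is a Wednesday, so Saturdays fall on 4, 11, 18, 25; the last is October 25.
1 February 2032 is a Sunday, so Mondays fall on 2, 9, 16, 23; the last is February 23.
Daylight saving runs 25 October 2031 – 23 February 2032; 23 October 2031 is outside that window, so Ishion is on standard time at UTC−05:00.
08:00 local + 5h = 13:00 UTC.

13:00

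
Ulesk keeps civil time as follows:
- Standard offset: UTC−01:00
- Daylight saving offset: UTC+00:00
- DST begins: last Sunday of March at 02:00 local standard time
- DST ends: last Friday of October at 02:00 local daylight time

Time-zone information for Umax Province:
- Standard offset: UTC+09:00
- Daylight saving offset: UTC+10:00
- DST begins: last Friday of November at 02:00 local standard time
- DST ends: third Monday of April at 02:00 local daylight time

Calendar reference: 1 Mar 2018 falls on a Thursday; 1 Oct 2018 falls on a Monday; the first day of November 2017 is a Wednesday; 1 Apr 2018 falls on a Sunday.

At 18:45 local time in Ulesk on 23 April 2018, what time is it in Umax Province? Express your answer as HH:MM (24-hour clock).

03:45

1 March 2018 is a Thursday, so Sundays fall on 4, 11, 18, 25; the last is March 25.
1 October 2018 is a Monday, so Fridays fall on 5, 12, 19, 26; the last is October 26.
23 April 2018 falls between 25 March and 26 October, so daylight saving is in effect and Ulesk is at UTC+00:00.
18:45 Ulesk − 0h = 18:45 UTC.
1 November 2017 is a Wednesday, so Fridays fall on 3, 10, 17, 24; the last is November 24.
1 April 2018 is a Sunday, so the first Monday is April 2 and the third is April 16.
At the standard offset (UTC+09:00), 18:45 UTC + 9h = 03:45 Umax Province standard time (rolling into the next day, 24 April 2018).
Daylight saving runs 24 November 2017 – 16 April 2018; the standard-time date in Umax Province, 24 April 2018, is outside that window, so Umax Province is on standard time at UTC+09:00.
18:45 UTC + 9h = 03:45 Umax Province (rolling into the next day, 24 April 2018).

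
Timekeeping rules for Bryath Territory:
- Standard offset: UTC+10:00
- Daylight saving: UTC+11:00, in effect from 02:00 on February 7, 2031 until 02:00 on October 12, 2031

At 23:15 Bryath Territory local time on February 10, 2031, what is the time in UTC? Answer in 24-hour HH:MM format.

12:15

February 10, 2031 lies within the daylight-saving period (7 February – 12 October), so Bryath Territory is on daylight time, UTC+11:00.
23:15 local − 11h = 12:15 UTC.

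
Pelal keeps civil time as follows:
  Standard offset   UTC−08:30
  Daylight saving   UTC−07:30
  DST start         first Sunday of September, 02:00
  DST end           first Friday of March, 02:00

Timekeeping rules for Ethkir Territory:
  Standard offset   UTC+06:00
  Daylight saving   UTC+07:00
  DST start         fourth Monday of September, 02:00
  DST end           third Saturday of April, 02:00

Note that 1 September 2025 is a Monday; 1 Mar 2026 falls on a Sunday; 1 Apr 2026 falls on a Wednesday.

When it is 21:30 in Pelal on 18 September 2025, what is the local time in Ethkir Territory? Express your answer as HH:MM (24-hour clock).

1 September 2025 is a Monday, so the first Sunday is September 7.
1 March 2026 is a Sunday, so the first Friday is March 6.
Daylight saving runs 7 September 2025 – 6 March 2026; 18 September 2025 is inside that window, so Pelal is at UTC−07:30.
21:30 Pelal + 7h30m = 05:00 UTC (rolling into the next day, 19 September 2025).
1 September 2025 is a Monday, so the first Monday is September 1 and the fourth is September 22.
1 April 2026 is a Wednesday, so the first Saturday is April 4 and the third is April 18.
At the standard offset (UTC+06:00), 05:00 UTC + 6h = 11:00 Ethkir Territory standard time.
Daylight saving runs 22 September 2025 – 18 April 2026; the standard-time date in Ethkir Territory, 19 September 2025, is outside that window, so Ethkir Territory is on standard time at UTC+06:00.
05:00 UTC + 6h = 11:00 Ethkir Territory.

11:00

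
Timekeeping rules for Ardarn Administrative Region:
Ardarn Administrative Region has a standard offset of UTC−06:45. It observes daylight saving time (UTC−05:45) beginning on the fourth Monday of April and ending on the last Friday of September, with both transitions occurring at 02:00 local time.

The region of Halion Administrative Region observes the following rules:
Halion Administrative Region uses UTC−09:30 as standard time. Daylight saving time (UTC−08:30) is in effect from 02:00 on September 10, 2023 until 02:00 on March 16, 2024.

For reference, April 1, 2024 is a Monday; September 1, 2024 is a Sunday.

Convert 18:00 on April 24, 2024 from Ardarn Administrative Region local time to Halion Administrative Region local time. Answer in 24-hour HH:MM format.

14:15

1 April 2024 is a Monday, so the first Monday is April 1 and the fourth is April 22.
1 September 2024 is a Sunday, so Fridays fall on 6, 13, 20, 27; the last is September 27.
Daylight saving runs 22 April – 27 September; April 24, 2024 is inside that window, so Ardarn Administrative Region is at UTC−05:45.
18:00 Ardarn Administrative Region + 5h45m = 23:45 UTC.
At the standard offset (UTC−09:30), 23:45 UTC − 9h30m = 14:15 Halion Administrative Region standard time.
The standard-time date in Halion Administrative Region, April 24, 2024, is outside the daylight-saving period (10 September 2023 – 16 March 2024), so Halion Administrative Region is on standard time, UTC−09:30.
23:45 UTC − 9h30m = 14:15 Halion Administrative Region.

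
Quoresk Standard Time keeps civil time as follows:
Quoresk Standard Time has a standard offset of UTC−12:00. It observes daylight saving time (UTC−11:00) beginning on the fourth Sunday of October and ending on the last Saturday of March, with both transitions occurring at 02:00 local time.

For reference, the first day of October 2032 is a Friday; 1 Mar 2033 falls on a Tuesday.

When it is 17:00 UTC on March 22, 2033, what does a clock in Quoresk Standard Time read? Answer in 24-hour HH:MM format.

1 October 2032 is a Friday, so the first Sunday is October 3 and the fourth is October 24.
1 March 2033 is a Tuesday, so Saturdays fall on 5, 12, 19, 26; the last is March 26.
At the standard offset (UTC−12:00), 17:00 UTC − 12h = 05:00 Quoresk Standard Time standard time.
The standard-time date in Quoresk Standard Time, March 22, 2033, falls between 24 October 2032 and 26 March 2033, so daylight saving is in effect and Quoresk Standard Time is at UTC−11:00.
17:00 UTC − 11h = 06:00 local.

06:00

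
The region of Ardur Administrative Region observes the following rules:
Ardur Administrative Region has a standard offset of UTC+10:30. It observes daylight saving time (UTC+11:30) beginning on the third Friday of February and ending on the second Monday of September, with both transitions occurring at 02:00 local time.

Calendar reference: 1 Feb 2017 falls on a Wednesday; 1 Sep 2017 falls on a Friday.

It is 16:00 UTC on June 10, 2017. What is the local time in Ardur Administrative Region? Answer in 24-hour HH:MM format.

1 February 2017 is a Wednesday, so the first Friday is February 3 and the third is February 17.
1 September 2017 is a Friday, so the first Monday is September 4 and the second is September 11.
At the standard offset (UTC+10:30), 16:00 UTC + 10h30m = 02:30 Ardur Administrative Region standard time (rolling into the next day, 11 June 2017).
The standard-time date in Ardur Administrative Region, June 11, 2017, falls between 17 February and 11 September, so daylight saving is in effect and Ardur Administrative Region is at UTC+11:30.
16:00 UTC + 11h30m = 03:30 local (rolling into the next day, 11 June 2017).

03:30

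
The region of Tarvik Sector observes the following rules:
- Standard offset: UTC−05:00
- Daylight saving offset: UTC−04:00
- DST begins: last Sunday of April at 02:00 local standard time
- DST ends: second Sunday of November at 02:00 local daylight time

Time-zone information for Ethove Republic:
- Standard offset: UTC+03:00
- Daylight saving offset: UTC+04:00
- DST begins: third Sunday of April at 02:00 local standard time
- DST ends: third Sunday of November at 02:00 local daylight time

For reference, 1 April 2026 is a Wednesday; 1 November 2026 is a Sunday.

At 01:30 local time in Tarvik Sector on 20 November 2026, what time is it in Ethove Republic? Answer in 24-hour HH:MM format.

09:30

1 April 2026 is a Wednesday, so Sundays fall on 5, 12, 19, 26; the last is April 26.
1 November 2026 is a Sunday, so the first Sunday is November 1 and the second is November 8.
20 November 2026 does not fall between 26 April and 8 November, so daylight saving is not in effect and Tarvik Sector is at UTC−05:00.
01:30 Tarvik Sector + 5h = 06:30 UTC.
1 April 2026 is a Wednesday, so the first Sunday is April 5 and the third is April 19.
1 November 2026 is a Sunday, so the first Sunday is November 1 and the third is November 15.
At the standard offset (UTC+03:00), 06:30 UTC + 3h = 09:30 Ethove Republic standard time.
The standard-time date in Ethove Republic, 20 November 2026, does not fall between 19 April and 15 November, so daylight saving is not in effect and Ethove Republic is at UTC+03:00.
06:30 UTC + 3h = 09:30 Ethove Republic.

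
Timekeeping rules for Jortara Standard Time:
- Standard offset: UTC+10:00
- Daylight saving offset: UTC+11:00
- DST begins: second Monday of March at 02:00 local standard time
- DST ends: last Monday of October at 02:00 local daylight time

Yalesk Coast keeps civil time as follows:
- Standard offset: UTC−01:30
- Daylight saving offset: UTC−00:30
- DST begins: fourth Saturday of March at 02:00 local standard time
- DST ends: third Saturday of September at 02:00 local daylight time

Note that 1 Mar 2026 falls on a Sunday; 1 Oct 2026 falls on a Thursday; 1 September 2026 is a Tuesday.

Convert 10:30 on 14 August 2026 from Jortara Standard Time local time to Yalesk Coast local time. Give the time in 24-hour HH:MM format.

1 March 2026 is a Sunday, so the first Monday is March 2 and the second is March 9.
1 October 2026 is a Thursday, so Mondays fall on 5, 12, 19, 26; the last is October 26.
Daylight saving runs 9 March – 26 October; 14 August 2026 is inside that window, so Jortara Standard Time is at UTC+11:00.
10:30 Jortara Standard Time − 11h = 23:30 UTC (rolling into the previous day, 13 August 2026).
1 March 2026 is a Sunday, so the first Saturday is March 7 and the fourth is March 28.
1 September 2026 is a Tuesday, so the first Saturday is September 5 and the third is September 19.
At the standard offset (UTC−01:30), 23:30 UTC − 1h30m = 22:00 Yalesk Coast standard time.
The standard-time date in Yalesk Coast, 13 August 2026, falls between 28 March and 19 September, so daylight saving is in effect and Yalesk Coast is at UTC−00:30.
23:30 UTC − 0h30m = 23:00 Yalesk Coast.

23:00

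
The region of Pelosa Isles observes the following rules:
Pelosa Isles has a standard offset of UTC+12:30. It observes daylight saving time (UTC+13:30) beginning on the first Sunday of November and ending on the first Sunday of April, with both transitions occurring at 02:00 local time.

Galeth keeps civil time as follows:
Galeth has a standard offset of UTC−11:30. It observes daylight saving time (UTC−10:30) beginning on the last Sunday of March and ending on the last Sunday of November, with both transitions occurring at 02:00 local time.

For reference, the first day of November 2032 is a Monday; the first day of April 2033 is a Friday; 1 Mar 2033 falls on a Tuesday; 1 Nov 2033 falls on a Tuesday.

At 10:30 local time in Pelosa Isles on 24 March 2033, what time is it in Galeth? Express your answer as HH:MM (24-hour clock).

1 November 2032 is a Monday, so the first Sunday is November 7.
1 April 2033 is a Friday, so the first Sunday is April 3.
24 March 2033 lies within the daylight-saving period (7 November 2032 – 3 April 2033), so Pelosa Isles is on daylight time, UTC+13:30.
10:30 Pelosa Isles − 13h30m = 21:00 UTC (rolling into the previous day, 23 March 2033).
1 March 2033 is a Tuesday, so Sundays fall on 6, 13, 20, 27; the last is March 27.
1 November 2033 is a Tuesday, so Sundays fall on 6, 13, 20, 27; the last is November 27.
At the standard offset (UTC−11:30), 21:00 UTC − 11h30m = 09:30 Galeth standard time.
Daylight saving runs 27 March – 27 November; the standard-time date in Galeth, 23 March 2033, is outside that window, so Galeth is on standard time at UTC−11:30.
21:00 UTC − 11h30m = 09:30 Galeth.

09:30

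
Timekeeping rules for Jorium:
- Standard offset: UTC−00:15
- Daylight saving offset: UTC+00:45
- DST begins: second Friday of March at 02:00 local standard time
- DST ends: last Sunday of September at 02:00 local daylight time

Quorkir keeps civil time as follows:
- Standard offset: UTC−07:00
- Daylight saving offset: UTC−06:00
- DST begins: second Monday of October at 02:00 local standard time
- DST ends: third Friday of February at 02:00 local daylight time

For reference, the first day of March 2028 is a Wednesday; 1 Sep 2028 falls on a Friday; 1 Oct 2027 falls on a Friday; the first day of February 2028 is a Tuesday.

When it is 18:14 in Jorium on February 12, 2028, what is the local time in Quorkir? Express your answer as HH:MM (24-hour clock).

12:29

1 March 2028 is a Wednesday, so the first Friday is March 3 and the second is March 10.
1 September 2028 is a Friday, so Sundays fall on 3, 10, 17, 24; the last is September 24.
Daylight saving runs 10 March – 24 September; February 12, 2028 is outside that window, so Jorium is on standard time at UTC−00:15.
18:14 Jorium + 0h15m = 18:29 UTC.
1 October 2027 is a Friday, so the first Monday is October 4 and the second is October 11.
1 February 2028 is a Tuesday, so the first Friday is February 4 and the third is February 18.
At the standard offset (UTC−07:00), 18:29 UTC − 7h = 11:29 Quorkir standard time.
Daylight saving runs 11 October 2027 – 18 February 2028; the standard-time date in Quorkir, February 12, 2028, is inside that window, so Quorkir is at UTC−06:00.
18:29 UTC − 6h = 12:29 Quorkir.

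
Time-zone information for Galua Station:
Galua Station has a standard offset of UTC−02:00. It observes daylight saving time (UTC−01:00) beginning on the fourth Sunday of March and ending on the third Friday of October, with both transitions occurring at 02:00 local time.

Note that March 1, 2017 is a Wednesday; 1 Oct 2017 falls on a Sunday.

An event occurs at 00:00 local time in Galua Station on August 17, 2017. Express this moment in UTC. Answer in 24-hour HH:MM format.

1 March 2017 is a Wednesday, so the first Sunday is March 5 and the fourth is March 26.
1 October 2017 is a Sunday, so the first Friday is October 6 and the third is October 20.
August 17, 2017 lies within the daylight-saving period (26 March – 20 October), so Galua Station is on daylight time, UTC−01:00.
00:00 local + 1h = 01:00 UTC.

01:00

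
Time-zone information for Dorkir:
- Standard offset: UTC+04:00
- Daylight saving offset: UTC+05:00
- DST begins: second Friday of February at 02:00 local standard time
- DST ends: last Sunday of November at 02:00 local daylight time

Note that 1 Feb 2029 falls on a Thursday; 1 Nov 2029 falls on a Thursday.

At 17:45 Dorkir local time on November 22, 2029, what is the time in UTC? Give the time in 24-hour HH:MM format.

1 February 2029 is a Thursday, so the first Friday is February 2 and the second is February 9.
1 November 2029 is a Thursday, so Sundays fall on 4, 11, 18, 25; the last is November 25.
November 22, 2029 lies within the daylight-saving period (9 February – 25 November), so Dorkir is on daylight time, UTC+05:00.
17:45 local − 5h = 12:45 UTC.

12:45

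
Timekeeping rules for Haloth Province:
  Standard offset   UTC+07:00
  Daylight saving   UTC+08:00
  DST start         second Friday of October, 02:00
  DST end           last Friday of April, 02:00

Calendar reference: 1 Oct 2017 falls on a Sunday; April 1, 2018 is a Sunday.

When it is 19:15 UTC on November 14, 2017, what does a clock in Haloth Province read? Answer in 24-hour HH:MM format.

1 October 2017 is a Sunday, so the first Friday is October 6 and the second is October 13.
1 April 2018 is a Sunday, so Fridays fall on 6, 13, 20, 27; the last is April 27.
At the standard offset (UTC+07:00), 19:15 UTC + 7h = 02:15 Haloth Province standard time (rolling into the next day, 15 November 2017).
Daylight saving runs 13 October 2017 – 27 April 2018; the standard-time date in Haloth Province, November 15, 2017, is inside that window, so Haloth Province is at UTC+08:00.
19:15 UTC + 8h = 03:15 local (rolling into the next day, 15 November 2017).

03:15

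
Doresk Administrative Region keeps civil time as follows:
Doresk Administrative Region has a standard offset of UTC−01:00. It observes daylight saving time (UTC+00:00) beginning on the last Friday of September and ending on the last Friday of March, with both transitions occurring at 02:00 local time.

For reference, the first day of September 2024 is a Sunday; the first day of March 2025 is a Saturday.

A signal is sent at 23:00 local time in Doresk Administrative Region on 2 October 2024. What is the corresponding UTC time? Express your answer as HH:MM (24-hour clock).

1 September 2024 is a Sunday, so Fridays fall on 6, 13, 20, 27; the last is September 27.
1 March 2025 is a Saturday, so Fridays fall on 7, 14, 21, 28; the last is March 28.
2 October 2024 lies within the daylight-saving period (27 September 2024 – 28 March 2025), so Doresk Administrative Region is on daylight time, UTC+00:00.
23:00 local − 0h = 23:00 UTC.

23:00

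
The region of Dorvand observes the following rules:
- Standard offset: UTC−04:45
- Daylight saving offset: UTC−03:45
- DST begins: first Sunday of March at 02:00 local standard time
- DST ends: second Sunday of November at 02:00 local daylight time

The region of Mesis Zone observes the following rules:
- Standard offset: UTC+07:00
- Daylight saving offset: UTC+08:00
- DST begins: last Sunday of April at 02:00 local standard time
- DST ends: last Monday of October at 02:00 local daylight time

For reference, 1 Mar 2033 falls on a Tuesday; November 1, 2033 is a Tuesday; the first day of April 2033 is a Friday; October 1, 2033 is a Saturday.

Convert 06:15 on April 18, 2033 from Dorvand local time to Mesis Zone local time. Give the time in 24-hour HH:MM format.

1 March 2033 is a Tuesday, so the first Sunday is March 6.
1 November 2033 is a Tuesday, so the first Sunday is November 6 and the second is November 13.
April 18, 2033 falls between 6 March and 13 November, so daylight saving is in effect and Dorvand is at UTC−03:45.
06:15 Dorvand + 3h45m = 10:00 UTC.
1 April 2033 is a Friday, so Sundays fall on 3, 10, 17, 24; the last is April 24.
1 October 2033 is a Saturday, so Mondays fall on 3, 10, 17, 24, 31; the last is October 31.
At the standard offset (UTC+07:00), 10:00 UTC + 7h = 17:00 Mesis Zone standard time.
The standard-time date in Mesis Zone, April 18, 2033, does not fall between 24 April and 31 October, so daylight saving is not in effect and Mesis Zone is at UTC+07:00.
10:00 UTC + 7h = 17:00 Mesis Zone.

17:00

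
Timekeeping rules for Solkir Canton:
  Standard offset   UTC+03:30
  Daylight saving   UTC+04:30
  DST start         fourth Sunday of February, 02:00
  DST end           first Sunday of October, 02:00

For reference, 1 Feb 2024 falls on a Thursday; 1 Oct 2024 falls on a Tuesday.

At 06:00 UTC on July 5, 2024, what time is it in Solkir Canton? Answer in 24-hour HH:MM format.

10:30

1 February 2024 is a Thursday, so the first Sunday is February 4 and the fourth is February 25.
1 October 2024 is a Tuesday, so the first Sunday is October 6.
At the standard offset (UTC+03:30), 06:00 UTC + 3h30m = 09:30 Solkir Canton standard time.
The standard-time date in Solkir Canton, July 5, 2024, lies within the daylight-saving period (25 February – 6 October), so Solkir Canton is on daylight time, UTC+04:30.
06:00 UTC + 4h30m = 10:30 local.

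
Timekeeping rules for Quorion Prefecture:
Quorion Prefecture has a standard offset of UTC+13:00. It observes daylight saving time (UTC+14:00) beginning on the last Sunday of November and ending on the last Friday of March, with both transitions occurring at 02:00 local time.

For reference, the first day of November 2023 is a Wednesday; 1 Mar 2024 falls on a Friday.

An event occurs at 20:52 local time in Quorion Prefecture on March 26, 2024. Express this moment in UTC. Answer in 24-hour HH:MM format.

06:52

1 November 2023 is a Wednesday, so Sundays fall on 5, 12, 19, 26; the last is November 26.
1 March 2024 is a Friday, so Fridays fall on 1, 8, 15, 22, 29; the last is March 29.
March 26, 2024 lies within the daylight-saving period (26 November 2023 – 29 March 2024), so Quorion Prefecture is on daylight time, UTC+14:00.
20:52 local − 14h = 06:52 UTC.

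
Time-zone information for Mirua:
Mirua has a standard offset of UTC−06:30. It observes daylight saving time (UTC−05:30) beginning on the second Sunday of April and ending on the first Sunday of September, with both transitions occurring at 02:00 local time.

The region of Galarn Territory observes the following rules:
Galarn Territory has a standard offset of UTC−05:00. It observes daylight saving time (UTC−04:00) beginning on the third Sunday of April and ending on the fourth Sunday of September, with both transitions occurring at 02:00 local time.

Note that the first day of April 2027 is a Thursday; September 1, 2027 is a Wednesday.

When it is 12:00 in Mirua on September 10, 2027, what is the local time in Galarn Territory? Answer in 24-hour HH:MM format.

1 April 2027 is a Thursday, so the first Sunday is April 4 and the second is April 11.
1 September 2027 is a Wednesday, so the first Sunday is September 5.
September 10, 2027 does not fall between 11 April and 5 September, so daylight saving is not in effect and Mirua is at UTC−06:30.
12:00 Mirua + 6h30m = 18:30 UTC.
1 April 2027 is a Thursday, so the first Sunday is April 4 and the third is April 18.
1 September 2027 is a Wednesday, so the first Sunday is September 5 and the fourth is September 26.
At the standard offset (UTC−05:00), 18:30 UTC − 5h = 13:30 Galarn Territory standard time.
The standard-time date in Galarn Territory, September 10, 2027, falls between 18 April and 26 September, so daylight saving is in effect and Galarn Territory is at UTC−04:00.
18:30 UTC − 4h = 14:30 Galarn Territory.

14:30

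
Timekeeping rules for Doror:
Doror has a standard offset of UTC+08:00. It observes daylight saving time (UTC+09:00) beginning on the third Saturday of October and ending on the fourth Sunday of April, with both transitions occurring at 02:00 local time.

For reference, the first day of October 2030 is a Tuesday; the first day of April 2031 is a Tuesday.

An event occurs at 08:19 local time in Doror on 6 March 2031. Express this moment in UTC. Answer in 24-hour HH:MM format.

1 October 2030 is a Tuesday, so the first Saturday is October 5 and the third is October 19.
1 April 2031 is a Tuesday, so the first Sunday is April 6 and the fourth is April 27.
Daylight saving runs 19 October 2030 – 27 April 2031; 6 March 2031 is inside that window, so Doror is at UTC+09:00.
08:19 local − 9h = 23:19 UTC (rolling into the previous day, 5 March 2031).

23:19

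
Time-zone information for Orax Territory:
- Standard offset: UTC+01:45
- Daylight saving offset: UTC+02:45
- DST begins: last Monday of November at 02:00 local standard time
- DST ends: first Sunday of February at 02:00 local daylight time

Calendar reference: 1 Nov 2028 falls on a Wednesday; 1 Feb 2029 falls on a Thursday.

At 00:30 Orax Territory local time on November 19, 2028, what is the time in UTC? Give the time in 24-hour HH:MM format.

1 November 2028 is a Wednesday, so Mondays fall on 6, 13, 20, 27; the last is November 27.
1 February 2029 is a Thursday, so the first Sunday is February 4.
November 19, 2028 is outside the daylight-saving period (27 November 2028 – 4 February 2029), so Orax Territory is on standard time, UTC+01:45.
00:30 local − 1h45m = 22:45 UTC (rolling into the previous day, 18 November 2028).

22:45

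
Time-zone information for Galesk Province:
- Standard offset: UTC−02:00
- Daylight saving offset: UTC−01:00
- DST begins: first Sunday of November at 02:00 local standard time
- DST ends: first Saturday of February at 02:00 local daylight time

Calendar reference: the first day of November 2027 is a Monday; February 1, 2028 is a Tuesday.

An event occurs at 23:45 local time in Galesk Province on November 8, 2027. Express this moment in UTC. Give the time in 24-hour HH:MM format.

00:45

1 November 2027 is a Monday, so the first Sunday is November 7.
1 February 2028 is a Tuesday, so the first Saturday is February 5.
November 8, 2027 falls between 7 November 2027 and 5 February 2028, so daylight saving is in effect and Galesk Province is at UTC−01:00.
23:45 local + 1h = 00:45 UTC (rolling into the next day, 9 November 2027).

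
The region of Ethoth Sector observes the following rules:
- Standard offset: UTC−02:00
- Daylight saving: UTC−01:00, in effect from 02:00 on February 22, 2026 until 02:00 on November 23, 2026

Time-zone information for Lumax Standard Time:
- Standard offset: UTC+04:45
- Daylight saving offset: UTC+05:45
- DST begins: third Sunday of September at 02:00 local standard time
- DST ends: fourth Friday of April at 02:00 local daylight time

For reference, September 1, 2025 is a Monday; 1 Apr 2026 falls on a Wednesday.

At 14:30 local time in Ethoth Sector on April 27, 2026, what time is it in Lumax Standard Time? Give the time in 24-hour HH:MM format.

20:15

Daylight saving runs 22 February – 23 November; April 27, 2026 is inside that window, so Ethoth Sector is at UTC−01:00.
14:30 Ethoth Sector + 1h = 15:30 UTC.
1 September 2025 is a Monday, so the first Sunday is September 7 and the third is September 21.
1 April 2026 is a Wednesday, so the first Friday is April 3 and the fourth is April 24.
At the standard offset (UTC+04:45), 15:30 UTC + 4h45m = 20:15 Lumax Standard Time standard time.
The standard-time date in Lumax Standard Time, April 27, 2026, does not fall between 21 September 2025 and 24 April 2026, so daylight saving is not in effect and Lumax Standard Time is at UTC+04:45.
15:30 UTC + 4h45m = 20:15 Lumax Standard Time.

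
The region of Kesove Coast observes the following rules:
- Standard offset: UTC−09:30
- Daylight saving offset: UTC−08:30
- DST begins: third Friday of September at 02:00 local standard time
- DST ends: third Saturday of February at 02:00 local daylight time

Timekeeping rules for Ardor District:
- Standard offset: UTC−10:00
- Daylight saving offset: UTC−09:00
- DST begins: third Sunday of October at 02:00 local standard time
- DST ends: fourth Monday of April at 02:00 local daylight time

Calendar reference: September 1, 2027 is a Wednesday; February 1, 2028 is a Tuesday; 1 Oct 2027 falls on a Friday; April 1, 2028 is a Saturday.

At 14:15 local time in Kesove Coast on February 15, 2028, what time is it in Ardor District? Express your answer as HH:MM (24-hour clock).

1 September 2027 is a Wednesday, so the first Friday is September 3 and the third is September 17.
1 February 2028 is a Tuesday, so the first Saturday is February 5 and the third is February 19.
February 15, 2028 falls between 17 September 2027 and 19 February 2028, so daylight saving is in effect and Kesove Coast is at UTC−08:30.
14:15 Kesove Coast + 8h30m = 22:45 UTC.
1 October 2027 is a Friday, so the first Sunday is October 3 and the third is October 17.
1 April 2028 is a Saturday, so the first Monday is April 3 and the fourth is April 24.
At the standard offset (UTC−10:00), 22:45 UTC − 10h = 12:45 Ardor District standard time.
The standard-time date in Ardor District, February 15, 2028, lies within the daylight-saving period (17 October 2027 – 24 April 2028), so Ardor District is on daylight time, UTC−09:00.
22:45 UTC − 9h = 13:45 Ardor District.

13:45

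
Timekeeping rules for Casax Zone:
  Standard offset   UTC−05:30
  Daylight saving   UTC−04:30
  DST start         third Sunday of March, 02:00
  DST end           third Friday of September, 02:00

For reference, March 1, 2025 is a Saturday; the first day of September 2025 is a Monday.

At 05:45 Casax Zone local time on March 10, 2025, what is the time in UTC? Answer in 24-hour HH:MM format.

1 March 2025 is a Saturday, so the first Sunday is March 2 and the third is March 16.
1 September 2025 is a Monday, so the first Friday is September 5 and the third is September 19.
March 10, 2025 does not fall between 16 March and 19 September, so daylight saving is not in effect and Casax Zone is at UTC−05:30.
05:45 local + 5h30m = 11:15 UTC.

11:15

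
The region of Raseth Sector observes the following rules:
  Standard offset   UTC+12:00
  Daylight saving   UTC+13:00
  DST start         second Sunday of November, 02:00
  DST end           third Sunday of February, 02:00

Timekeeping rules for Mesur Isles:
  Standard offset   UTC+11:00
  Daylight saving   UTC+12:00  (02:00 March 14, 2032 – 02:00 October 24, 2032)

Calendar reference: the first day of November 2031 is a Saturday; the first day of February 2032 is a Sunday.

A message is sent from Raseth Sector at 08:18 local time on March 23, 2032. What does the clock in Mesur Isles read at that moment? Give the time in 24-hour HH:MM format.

1 November 2031 is a Saturday, so the first Sunday is November 2 and the second is November 9.
1 February 2032 is a Sunday, so the first Sunday is February 1 and the third is February 15.
March 23, 2032 is outside the daylight-saving period (9 November 2031 – 15 February 2032), so Raseth Sector is on standard time, UTC+12:00.
08:18 Raseth Sector − 12h = 20:18 UTC (rolling into the previous day, 22 March 2032).
At the standard offset (UTC+11:00), 20:18 UTC + 11h = 07:18 Mesur Isles standard time (rolling into the next day, 23 March 2032).
Daylight saving runs 14 March – 24 October; the standard-time date in Mesur Isles, March 23, 2032, is inside that window, so Mesur Isles is at UTC+12:00.
20:18 UTC + 12h = 08:18 Mesur Isles (rolling into the next day, 23 March 2032).

08:18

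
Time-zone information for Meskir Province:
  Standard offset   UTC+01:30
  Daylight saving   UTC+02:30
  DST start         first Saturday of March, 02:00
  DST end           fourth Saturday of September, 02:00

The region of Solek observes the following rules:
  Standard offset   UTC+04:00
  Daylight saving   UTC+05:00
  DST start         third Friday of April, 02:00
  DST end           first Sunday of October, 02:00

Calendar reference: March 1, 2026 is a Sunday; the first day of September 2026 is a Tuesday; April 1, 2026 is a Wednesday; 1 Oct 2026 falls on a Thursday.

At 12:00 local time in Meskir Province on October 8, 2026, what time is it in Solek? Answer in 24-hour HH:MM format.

14:30

1 March 2026 is a Sunday, so the first Saturday is March 7.
1 September 2026 is a Tuesday, so the first Saturday is September 5 and the fourth is September 26.
October 8, 2026 does not fall between 7 March and 26 September, so daylight saving is not in effect and Meskir Province is at UTC+01:30.
12:00 Meskir Province − 1h30m = 10:30 UTC.
1 April 2026 is a Wednesday, so the first Friday is April 3 and the third is April 17.
1 October 2026 is a Thursday, so the first Sunday is October 4.
At the standard offset (UTC+04:00), 10:30 UTC + 4h = 14:30 Solek standard time.
The standard-time date in Solek, October 8, 2026, does not fall between 17 April and 4 October, so daylight saving is not in effect and Solek is at UTC+04:00.
10:30 UTC + 4h = 14:30 Solek.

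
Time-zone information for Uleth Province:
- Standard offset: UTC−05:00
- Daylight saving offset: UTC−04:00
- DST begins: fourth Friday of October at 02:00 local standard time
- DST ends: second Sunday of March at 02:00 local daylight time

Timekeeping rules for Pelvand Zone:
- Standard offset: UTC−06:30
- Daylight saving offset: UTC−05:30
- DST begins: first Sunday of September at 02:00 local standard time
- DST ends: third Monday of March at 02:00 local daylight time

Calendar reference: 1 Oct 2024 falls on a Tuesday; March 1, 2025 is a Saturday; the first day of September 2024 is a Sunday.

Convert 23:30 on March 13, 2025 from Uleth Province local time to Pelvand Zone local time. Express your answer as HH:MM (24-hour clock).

23:00

1 October 2024 is a Tuesday, so the first Friday is October 4 and the fourth is October 25.
1 March 2025 is a Saturday, so the first Sunday is March 2 and the second is March 9.
March 13, 2025 is outside the daylight-saving period (25 October 2024 – 9 March 2025), so Uleth Province is on standard time, UTC−05:00.
23:30 Uleth Province + 5h = 04:30 UTC (rolling into the next day, 14 March 2025).
1 September 2024 is a Sunday, so the first Sunday is September 1.
1 March 2025 is a Saturday, so the first Monday is March 3 and the third is March 17.
At the standard offset (UTC−06:30), 04:30 UTC − 6h30m = 22:00 Pelvand Zone standard time (rolling into the previous day, 13 March 2025).
Daylight saving runs 1 September 2024 – 17 March 2025; the standard-time date in Pelvand Zone, March 13, 2025, is inside that window, so Pelvand Zone is at UTC−05:30.
04:30 UTC − 5h30m = 23:00 Pelvand Zone (rolling into the previous day, 13 March 2025).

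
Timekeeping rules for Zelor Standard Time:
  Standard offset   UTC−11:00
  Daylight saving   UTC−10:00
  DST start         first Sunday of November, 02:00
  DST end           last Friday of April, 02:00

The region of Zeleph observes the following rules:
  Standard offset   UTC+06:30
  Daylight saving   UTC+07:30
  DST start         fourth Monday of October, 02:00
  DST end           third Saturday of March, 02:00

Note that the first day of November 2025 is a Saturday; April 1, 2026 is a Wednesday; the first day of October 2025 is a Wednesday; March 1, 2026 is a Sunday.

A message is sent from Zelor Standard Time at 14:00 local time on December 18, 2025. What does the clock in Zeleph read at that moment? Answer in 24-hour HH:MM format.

07:30

1 November 2025 is a Saturday, so the first Sunday is November 2.
1 April 2026 is a Wednesday, so Fridays fall on 3, 10, 17, 24; the last is April 24.
Daylight saving runs 2 November 2025 – 24 April 2026; December 18, 2025 is inside that window, so Zelor Standard Time is at UTC−10:00.
14:00 Zelor Standard Time + 10h = 00:00 UTC (rolling into the next day, 19 December 2025).
1 October 2025 is a Wednesday, so the first Monday is October 6 and the fourth is October 27.
1 March 2026 is a Sunday, so the first Saturday is March 7 and the third is March 21.
At the standard offset (UTC+06:30), 00:00 UTC + 6h30m = 06:30 Zeleph standard time.
Daylight saving runs 27 October 2025 – 21 March 2026; the standard-time date in Zeleph, December 19, 2025, is inside that window, so Zeleph is at UTC+07:30.
00:00 UTC + 7h30m = 07:30 Zeleph.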